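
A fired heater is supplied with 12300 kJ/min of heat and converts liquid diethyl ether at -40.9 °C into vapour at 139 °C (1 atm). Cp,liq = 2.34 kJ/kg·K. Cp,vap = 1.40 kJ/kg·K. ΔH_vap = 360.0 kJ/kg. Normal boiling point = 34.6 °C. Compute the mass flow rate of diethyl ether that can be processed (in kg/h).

Δh = 2.34×(34.6−-40.9) + 360.0 + 1.40×(139−34.6) = 682.83 kJ/kg
Q = 12300 kJ/min = 205 kJ/s = 738000 kJ/h
ṁ = Q/Δh = 738000 / 682.83 = 1080.8 kg/h

ṁ = 1080 kg/h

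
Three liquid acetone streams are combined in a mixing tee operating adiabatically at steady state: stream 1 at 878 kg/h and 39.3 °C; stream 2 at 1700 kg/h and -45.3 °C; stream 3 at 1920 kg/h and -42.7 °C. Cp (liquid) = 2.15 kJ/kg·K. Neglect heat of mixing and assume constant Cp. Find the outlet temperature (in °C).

No heat crosses the boundary, so H_out = H_in.
Σ ṁᵢCp,ᵢTᵢ = 878×2.15×39.3 + 1700×2.15×-45.3 + 1920×2.15×-42.7 = -267650
Σ ṁᵢCp,ᵢ = 878×2.15 + 1700×2.15 + 1920×2.15 = 9670.7
T_out = -267650 / 9670.7 = -27.676 °C

T_out = -27.7 °C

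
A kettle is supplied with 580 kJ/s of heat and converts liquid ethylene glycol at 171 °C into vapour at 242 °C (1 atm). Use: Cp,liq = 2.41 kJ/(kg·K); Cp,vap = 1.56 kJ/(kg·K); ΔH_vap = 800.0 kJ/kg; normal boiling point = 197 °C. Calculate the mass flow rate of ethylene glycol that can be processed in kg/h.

Δh = 2.41×(197−171) + 800.0 + 1.56×(242−197) = 932.86 kJ/kg
Q = 580 kJ/s = 580 kJ/s = 2.088e+06 kJ/h
ṁ = Q/Δh = 2.088e+06 / 932.86 = 2238.3 kg/h

ṁ = 2240 kg/h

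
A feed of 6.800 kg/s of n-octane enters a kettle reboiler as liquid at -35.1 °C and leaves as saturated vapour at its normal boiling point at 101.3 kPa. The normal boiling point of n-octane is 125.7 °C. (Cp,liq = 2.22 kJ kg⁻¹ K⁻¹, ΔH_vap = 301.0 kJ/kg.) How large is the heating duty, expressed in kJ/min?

Q = 268000 kJ/min

liquid -35.1→125.7 °C: 356.98 kJ/kg
vaporisation at 125.7 °C: 301 kJ/kg
Δh = 356.98 + 301 = 657.98 kJ/kg
Q = ṁ·Δh = 6.800 kg/s × 657.98 kJ/kg = 4474.2 kJ/s
|Q| = 4474.2 kW = 268450 kJ/min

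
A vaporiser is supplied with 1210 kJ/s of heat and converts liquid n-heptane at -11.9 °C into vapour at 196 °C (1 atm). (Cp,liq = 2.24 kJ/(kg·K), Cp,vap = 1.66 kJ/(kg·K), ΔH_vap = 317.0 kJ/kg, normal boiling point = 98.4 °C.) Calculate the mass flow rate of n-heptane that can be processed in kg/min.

ṁ = 100 kg/min

Δh = 2.24×(98.4−-11.9) + 317.0 + 1.66×(196−98.4) = 726.09 kJ/kg
Q = 1210 kJ/s = 1210 kJ/s = 72600 kJ/min
ṁ = Q/Δh = 72600 / 726.09 = 99.988 kg/min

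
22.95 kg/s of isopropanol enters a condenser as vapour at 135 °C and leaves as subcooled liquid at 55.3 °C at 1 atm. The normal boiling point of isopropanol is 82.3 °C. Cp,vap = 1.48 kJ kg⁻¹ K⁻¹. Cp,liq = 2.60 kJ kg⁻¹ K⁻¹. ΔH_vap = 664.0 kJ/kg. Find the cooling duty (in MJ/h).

Q_c = 67100 MJ/h

vapour 135→82.3 °C: -77.996 kJ/kg
condensation at 82.3 °C: -664 kJ/kg
liquid 82.3→55.3 °C: -70.2 kJ/kg
Δh = -77.996 + -664 + -70.2 = -812.2 kJ/kg
Q = ṁ·Δh = 22.95 kg/s × -812.2 kJ/kg = -18640 kJ/s
|Q| = 18640 kW = 67104 MJ/h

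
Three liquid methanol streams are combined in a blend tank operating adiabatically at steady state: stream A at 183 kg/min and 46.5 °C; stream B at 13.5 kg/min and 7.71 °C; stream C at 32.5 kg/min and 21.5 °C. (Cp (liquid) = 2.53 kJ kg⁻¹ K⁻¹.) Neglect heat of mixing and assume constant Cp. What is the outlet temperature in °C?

T_out = 40.7 °C

Energy balance with Q = 0: Σ ṁᵢCp,ᵢ(T_out − Tᵢ) = 0
Σ ṁᵢCp,ᵢTᵢ = 183×2.53×46.5 + 13.5×2.53×7.71 + 32.5×2.53×21.5 = 23560
Σ ṁᵢCp,ᵢ = 183×2.53 + 13.5×2.53 + 32.5×2.53 = 579.37
T_out = 23560 / 579.37 = 40.665 °C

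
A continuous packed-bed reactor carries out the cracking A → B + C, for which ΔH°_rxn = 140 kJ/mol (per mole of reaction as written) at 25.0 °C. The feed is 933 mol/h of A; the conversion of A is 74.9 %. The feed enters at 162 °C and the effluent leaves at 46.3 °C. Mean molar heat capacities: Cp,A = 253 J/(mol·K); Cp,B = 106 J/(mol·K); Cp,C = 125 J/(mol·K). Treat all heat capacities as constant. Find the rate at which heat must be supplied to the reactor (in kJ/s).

Q_in = 19.5 kJ/s

Extent of reaction ξ = 0.749 × 933 = 698.82 mol/h
Reaction term: ξ·ΔH°_rxn = 698.82 × 140 = 97834 kJ/h
Sensible, feed 162→25 °C: -32339 kJ/h
Outlet flows (mol/h): A 234.18, B 698.82, C 698.82
Sensible, products 25→46.3 °C: 4700.4 kJ/h
Q = ΔH = 70196 kJ/h = 19.499 kW
Heat supplied = 19.499 kJ/s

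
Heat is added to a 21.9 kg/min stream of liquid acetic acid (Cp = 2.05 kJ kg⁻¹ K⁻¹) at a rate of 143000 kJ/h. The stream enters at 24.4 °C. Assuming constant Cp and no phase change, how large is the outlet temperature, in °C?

Q = 143000 kJ/h = 2383.3 kJ/min
ΔT = Q/(ṁ·Cp) = 2383.3/(21.9×2.05) = 53.087 K
T_out = 24.4 + 53.087 = 77.487 °C

T_out = 77.5 °C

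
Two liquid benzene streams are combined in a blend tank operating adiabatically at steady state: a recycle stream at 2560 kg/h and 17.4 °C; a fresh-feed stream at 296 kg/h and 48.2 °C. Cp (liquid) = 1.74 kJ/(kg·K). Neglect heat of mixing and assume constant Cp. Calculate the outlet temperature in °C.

T_out = 20.6 °C

Energy balance with Q = 0: Σ ṁᵢCp,ᵢ(T_out − Tᵢ) = 0
T_out = Σ ṁᵢCp,ᵢTᵢ / Σ ṁᵢCp,ᵢ
      = 102330 / 4969.4 = 20.592 °C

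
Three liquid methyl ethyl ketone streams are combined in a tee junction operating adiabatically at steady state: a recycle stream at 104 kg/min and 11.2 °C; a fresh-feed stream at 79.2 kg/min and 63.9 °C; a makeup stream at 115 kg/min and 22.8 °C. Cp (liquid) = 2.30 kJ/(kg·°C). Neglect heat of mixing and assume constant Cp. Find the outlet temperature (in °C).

Adiabatic, steady state ⇒ Σ ṁᵢCp,ᵢ(T_out − Tᵢ) = 0
T_out = Σ ṁᵢCp,ᵢTᵢ / Σ ṁᵢCp,ᵢ
      = 20350 / 685.86 = 29.67 °C

T_out = 29.7 °C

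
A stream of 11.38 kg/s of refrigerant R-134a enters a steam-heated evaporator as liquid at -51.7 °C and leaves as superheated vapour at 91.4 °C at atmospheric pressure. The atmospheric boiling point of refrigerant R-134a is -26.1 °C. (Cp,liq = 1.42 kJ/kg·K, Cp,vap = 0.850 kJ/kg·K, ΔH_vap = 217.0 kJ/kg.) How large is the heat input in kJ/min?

liquid -51.7→-26.1 °C: 36.352 kJ/kg
vaporisation at -26.1 °C: 217 kJ/kg
vapour -26.1→91.4 °C: 99.875 kJ/kg
Δh = 36.352 + 217 + 99.875 = 353.23 kJ/kg
Q = ṁ·Δh = 11.38 kg/s × 353.23 kJ/kg = 4019.7 kJ/s
|Q| = 4019.7 kW = 241180 kJ/min

Q = 241000 kJ/min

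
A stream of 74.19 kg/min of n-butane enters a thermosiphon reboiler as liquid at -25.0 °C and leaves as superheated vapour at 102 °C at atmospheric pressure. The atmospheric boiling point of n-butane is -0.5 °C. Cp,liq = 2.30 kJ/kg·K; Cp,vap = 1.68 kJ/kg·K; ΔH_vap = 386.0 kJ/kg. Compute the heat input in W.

liquid -25.0→-0.5 °C: 56.35 kJ/kg
vaporisation at -0.5 °C: 386 kJ/kg
vapour -0.5→102 °C: 172.2 kJ/kg
Δh = 56.35 + 386 + 172.2 = 614.55 kJ/kg
Q = ṁ·Δh = 74.19 kg/min × 614.55 kJ/kg = 45593 kJ/min
|Q| = 759.89 kW = 759890 W

Q = 760000 W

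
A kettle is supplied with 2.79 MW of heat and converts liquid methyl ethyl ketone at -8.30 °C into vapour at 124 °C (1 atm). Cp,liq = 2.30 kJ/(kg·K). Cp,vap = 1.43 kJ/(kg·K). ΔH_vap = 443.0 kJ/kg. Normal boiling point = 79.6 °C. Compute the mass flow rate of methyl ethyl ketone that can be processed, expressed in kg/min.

ṁ = 236 kg/min

Δh = 2.30×(79.6−-8.30) + 443.0 + 1.43×(124−79.6) = 708.66 kJ/kg
Q = 2.79 MW = 2790 kJ/s = 167400 kJ/min
ṁ = Q/Δh = 167400 / 708.66 = 236.22 kg/min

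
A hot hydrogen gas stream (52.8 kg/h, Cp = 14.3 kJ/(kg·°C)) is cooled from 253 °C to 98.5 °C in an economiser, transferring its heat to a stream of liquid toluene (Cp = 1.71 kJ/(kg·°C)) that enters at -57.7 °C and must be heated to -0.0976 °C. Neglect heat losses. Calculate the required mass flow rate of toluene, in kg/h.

ṁ_c = 1180 kg/h

Heat released by hot stream: Q = 52.8 × 14.3 × (253 − 98.5) = 116650 kJ/h
Energy balance on cold side (adiabatic exchanger): Q = ṁ_c·Cp_c·(T_c,out − T_c,in)
ṁ_c = 116650 / [1.71 × (-0.0976 − -57.7)] = 1184.3 kg/h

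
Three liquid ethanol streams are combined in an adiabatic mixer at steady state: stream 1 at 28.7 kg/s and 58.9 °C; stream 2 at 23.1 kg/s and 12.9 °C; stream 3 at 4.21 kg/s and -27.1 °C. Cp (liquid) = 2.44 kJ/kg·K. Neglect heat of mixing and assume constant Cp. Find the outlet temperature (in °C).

Adiabatic, steady state ⇒ Σ ṁᵢCp,ᵢ(T_out − Tᵢ) = 0
T_out = Σ ṁᵢCp,ᵢTᵢ / Σ ṁᵢCp,ᵢ
      = 4573.4 / 136.66 = 33.464 °C

T_out = 33.5 °C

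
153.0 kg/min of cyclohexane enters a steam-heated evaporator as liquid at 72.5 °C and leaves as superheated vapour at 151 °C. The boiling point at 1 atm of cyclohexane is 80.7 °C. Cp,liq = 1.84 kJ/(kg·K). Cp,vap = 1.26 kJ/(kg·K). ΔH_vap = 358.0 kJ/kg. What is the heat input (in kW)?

Q = 1180 kW

liquid 72.5→80.7 °C: 15.088 kJ/kg
vaporisation at 80.7 °C: 358 kJ/kg
vapour 80.7→151 °C: 88.578 kJ/kg
Δh = 15.088 + 358 + 88.578 = 461.67 kJ/kg
Q = ṁ·Δh = 153.0 kg/min × 461.67 kJ/kg = 70635 kJ/min
|Q| = 1177.2 kW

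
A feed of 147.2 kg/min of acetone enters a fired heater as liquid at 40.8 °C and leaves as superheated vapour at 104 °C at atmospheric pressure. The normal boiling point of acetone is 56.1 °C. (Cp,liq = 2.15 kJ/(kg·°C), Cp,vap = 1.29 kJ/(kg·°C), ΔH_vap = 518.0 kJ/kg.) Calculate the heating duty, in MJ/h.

liquid 40.8→56.1 °C: 32.895 kJ/kg
vaporisation at 56.1 °C: 518 kJ/kg
vapour 56.1→104 °C: 61.791 kJ/kg
Δh = 32.895 + 518 + 61.791 = 612.69 kJ/kg
Q = ṁ·Δh = 147.2 kg/min × 612.69 kJ/kg = 90187 kJ/min
|Q| = 1503.1 kW = 5411.2 MJ/h

Q = 5410 MJ/h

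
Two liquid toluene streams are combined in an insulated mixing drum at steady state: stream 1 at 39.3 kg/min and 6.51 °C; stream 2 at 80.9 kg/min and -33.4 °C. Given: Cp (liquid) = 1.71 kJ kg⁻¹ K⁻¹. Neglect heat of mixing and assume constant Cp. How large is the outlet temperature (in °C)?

T_out = -20.4 °C

Adiabatic, steady state ⇒ Σ ṁᵢCp,ᵢ(T_out − Tᵢ) = 0
Σ ṁᵢCp,ᵢTᵢ = 39.3×1.71×6.51 + 80.9×1.71×-33.4 = -4183
Σ ṁᵢCp,ᵢ = 39.3×1.71 + 80.9×1.71 = 205.54
T_out = -4183 / 205.54 = -20.351 °C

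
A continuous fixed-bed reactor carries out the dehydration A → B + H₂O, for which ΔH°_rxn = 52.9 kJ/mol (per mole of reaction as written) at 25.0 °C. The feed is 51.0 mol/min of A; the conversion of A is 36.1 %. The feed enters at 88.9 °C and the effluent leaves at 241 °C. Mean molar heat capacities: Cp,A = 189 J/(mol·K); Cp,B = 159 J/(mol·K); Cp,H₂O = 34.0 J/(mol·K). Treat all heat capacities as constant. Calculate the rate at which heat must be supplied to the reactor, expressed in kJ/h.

Q_in = 147000 kJ/h

Extent of reaction ξ = 0.361 × 51.0 = 18.411 mol/min
Reaction term: ξ·ΔH°_rxn = 18.411 × 52.9 = 973.94 kJ/min
Sensible, feed 88.9→25 °C: -615.93 kJ/min
Outlet flows (mol/min): A 32.589, B 18.411, H₂O 18.411
Sensible, products 25→241 °C: 2097.9 kJ/min
Q = ΔH = 2455.9 kJ/min = 40.932 kW
Heat supplied = 147360 kJ/h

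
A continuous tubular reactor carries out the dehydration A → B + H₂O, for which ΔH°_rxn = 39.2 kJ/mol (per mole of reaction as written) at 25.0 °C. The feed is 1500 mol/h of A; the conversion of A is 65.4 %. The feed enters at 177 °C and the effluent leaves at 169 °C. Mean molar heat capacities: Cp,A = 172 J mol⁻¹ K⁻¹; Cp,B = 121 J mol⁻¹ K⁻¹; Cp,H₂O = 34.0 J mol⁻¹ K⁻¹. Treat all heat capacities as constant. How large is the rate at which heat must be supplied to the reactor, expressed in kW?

Extent of reaction ξ = 0.654 × 1500 = 981 mol/h
Reaction term: ξ·ΔH°_rxn = 981 × 39.2 = 38455 kJ/h
Sensible, feed 177→25 °C: -39216 kJ/h
Outlet flows (mol/h): A 519, B 981, H₂O 981
Sensible, products 25→169 °C: 34751 kJ/h
Q = ΔH = 33990 kJ/h = 9.4416 kW
Heat supplied = 9.4416 kW

Q_in = 9.44 kW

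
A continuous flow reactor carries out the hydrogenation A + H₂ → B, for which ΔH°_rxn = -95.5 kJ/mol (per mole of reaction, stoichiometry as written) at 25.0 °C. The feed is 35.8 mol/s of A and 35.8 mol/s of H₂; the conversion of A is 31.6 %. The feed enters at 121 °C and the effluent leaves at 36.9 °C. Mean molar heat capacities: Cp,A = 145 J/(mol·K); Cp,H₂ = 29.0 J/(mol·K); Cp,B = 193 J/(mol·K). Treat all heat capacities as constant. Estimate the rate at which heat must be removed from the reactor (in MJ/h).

Extent of reaction ξ = 0.316 × 35.8 = 11.313 mol/s
Reaction term: ξ·ΔH°_rxn = 11.313 × -95.5 = -1080.4 kJ/s
Sensible, feed 121→25 °C: -598 kJ/s
Outlet flows (mol/s): A 24.487, H₂ 24.487, B 11.313
Sensible, products 25→36.9 °C: 76.685 kJ/s
Q = ΔH = -1601.7 kJ/s = -1601.7 kW
Heat removed = 5766.1 MJ/h

Q_out = 5770 MJ/h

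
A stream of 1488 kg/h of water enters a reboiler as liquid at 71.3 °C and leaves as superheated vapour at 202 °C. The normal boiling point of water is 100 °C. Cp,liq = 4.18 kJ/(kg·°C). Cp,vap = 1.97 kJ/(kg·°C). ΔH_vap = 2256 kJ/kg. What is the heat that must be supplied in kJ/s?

Q = 1070 kJ/s

liquid 71.3→100 °C: 119.97 kJ/kg
vaporisation at 100 °C: 2256 kJ/kg
vapour 100→202 °C: 200.94 kJ/kg
Δh = 119.97 + 2256 + 200.94 = 2576.9 kJ/kg
Q = ṁ·Δh = 1488 kg/h × 2576.9 kJ/kg = 3.8344e+06 kJ/h
|Q| = 1065.1 kW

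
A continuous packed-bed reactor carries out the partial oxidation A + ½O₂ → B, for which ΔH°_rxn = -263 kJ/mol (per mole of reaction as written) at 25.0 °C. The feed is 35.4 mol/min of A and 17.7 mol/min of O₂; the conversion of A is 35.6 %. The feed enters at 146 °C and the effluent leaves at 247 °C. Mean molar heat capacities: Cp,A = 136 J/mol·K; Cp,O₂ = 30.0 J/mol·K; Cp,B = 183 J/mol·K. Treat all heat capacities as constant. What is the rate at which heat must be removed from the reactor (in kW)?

Q_out = 44.8 kW

Extent of reaction ξ = 0.356 × 35.4 = 12.602 mol/min
Reaction term: ξ·ΔH°_rxn = 12.602 × -263 = -3314.4 kJ/min
Sensible, feed 146→25 °C: -646.79 kJ/min
Outlet flows (mol/min): A 22.798, O₂ 11.399, B 12.602
Sensible, products 25→247 °C: 1276.2 kJ/min
Q = ΔH = -2685 kJ/min = -44.75 kW
Heat removed = 44.75 kW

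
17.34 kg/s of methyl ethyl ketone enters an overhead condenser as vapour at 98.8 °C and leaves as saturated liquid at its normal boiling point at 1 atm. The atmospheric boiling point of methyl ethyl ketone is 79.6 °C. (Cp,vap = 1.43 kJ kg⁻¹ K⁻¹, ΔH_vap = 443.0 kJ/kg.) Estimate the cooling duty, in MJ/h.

Q_c = 29400 MJ/h

vapour 98.8→79.6 °C: -27.456 kJ/kg
condensation at 79.6 °C: -443 kJ/kg
Δh = -27.456 + -443 = -470.46 kJ/kg
Q = ṁ·Δh = 17.34 kg/s × -470.46 kJ/kg = -8157.7 kJ/s
|Q| = 8157.7 kW = 29368 MJ/h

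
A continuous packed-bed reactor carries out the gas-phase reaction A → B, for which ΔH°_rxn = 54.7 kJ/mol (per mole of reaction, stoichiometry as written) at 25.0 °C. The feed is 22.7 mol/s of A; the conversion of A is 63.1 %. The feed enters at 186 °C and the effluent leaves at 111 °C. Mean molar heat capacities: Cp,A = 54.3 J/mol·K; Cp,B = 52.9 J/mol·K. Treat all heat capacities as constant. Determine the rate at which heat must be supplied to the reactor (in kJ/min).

Extent of reaction ξ = 0.631 × 22.7 = 14.324 mol/s
Reaction term: ξ·ΔH°_rxn = 14.324 × 54.7 = 783.51 kJ/s
Sensible, feed 186→25 °C: -198.45 kJ/s
Outlet flows (mol/s): A 8.3763, B 14.324
Sensible, products 25→111 °C: 104.28 kJ/s
Q = ΔH = 689.34 kJ/s = 689.34 kW
Heat supplied = 41360 kJ/min

Q_in = 41400 kJ/min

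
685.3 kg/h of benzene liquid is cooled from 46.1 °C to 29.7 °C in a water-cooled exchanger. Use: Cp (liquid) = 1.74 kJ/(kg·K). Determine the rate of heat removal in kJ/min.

Q_c = 326 kJ/min

Q = ṁ·Cp·ΔT = 685.3 × 1.74 × (29.7 − 46.1) = -19556 kJ/h
Converting: 19556 / 3600 s = 5.4321 kW
Cooling duty = 325.93 kJ/min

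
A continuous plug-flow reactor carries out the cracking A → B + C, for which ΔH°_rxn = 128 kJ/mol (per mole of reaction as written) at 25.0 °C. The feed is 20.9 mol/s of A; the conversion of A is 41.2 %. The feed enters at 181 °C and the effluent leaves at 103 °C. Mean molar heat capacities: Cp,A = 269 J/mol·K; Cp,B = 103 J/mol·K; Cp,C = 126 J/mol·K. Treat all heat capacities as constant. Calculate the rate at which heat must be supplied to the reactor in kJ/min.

Q_in = 38200 kJ/min

Extent of reaction ξ = 0.412 × 20.9 = 8.6108 mol/s
Reaction term: ξ·ΔH°_rxn = 8.6108 × 128 = 1102.2 kJ/s
Sensible, feed 181→25 °C: -877.05 kJ/s
Outlet flows (mol/s): A 12.289, B 8.6108, C 8.6108
Sensible, products 25→103 °C: 411.66 kJ/s
Q = ΔH = 636.79 kJ/s = 636.79 kW
Heat supplied = 38208 kJ/min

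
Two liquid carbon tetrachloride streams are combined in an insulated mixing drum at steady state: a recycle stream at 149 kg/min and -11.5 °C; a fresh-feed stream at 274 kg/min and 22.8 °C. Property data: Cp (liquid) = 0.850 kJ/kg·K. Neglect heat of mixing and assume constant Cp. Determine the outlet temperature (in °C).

T_out = 10.7 °C

Adiabatic, steady state ⇒ Σ ṁᵢCp,ᵢ(T_out − Tᵢ) = 0
T_out = Σ ṁᵢCp,ᵢTᵢ / Σ ṁᵢCp,ᵢ
      = 3853.6 / 359.55 = 10.718 °C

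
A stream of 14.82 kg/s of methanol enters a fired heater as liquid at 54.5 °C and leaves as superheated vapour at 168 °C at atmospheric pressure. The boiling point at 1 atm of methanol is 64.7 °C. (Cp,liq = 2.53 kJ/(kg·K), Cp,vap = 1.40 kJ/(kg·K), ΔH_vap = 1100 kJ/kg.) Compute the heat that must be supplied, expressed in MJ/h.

Q = 67800 MJ/h

liquid 54.5→64.7 °C: 25.806 kJ/kg
vaporisation at 64.7 °C: 1100 kJ/kg
vapour 64.7→168 °C: 144.62 kJ/kg
Δh = 25.806 + 1100 + 144.62 = 1270.4 kJ/kg
Q = ṁ·Δh = 14.82 kg/s × 1270.4 kJ/kg = 18828 kJ/s
|Q| = 18828 kW = 67780 MJ/h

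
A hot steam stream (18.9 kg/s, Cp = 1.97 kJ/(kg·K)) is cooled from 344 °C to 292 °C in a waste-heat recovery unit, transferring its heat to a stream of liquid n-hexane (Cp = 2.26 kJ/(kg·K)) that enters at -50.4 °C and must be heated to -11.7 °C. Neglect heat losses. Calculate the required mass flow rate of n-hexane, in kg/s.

Heat released by hot stream: Q = 18.9 × 1.97 × (344 − 292) = 1936.1 kJ/s
Energy balance on cold side (adiabatic exchanger): Q = ṁ_c·Cp_c·(T_c,out − T_c,in)
ṁ_c = 1936.1 / [2.26 × (-11.7 − -50.4)] = 22.137 kg/s

ṁ_c = 22.1 kg/s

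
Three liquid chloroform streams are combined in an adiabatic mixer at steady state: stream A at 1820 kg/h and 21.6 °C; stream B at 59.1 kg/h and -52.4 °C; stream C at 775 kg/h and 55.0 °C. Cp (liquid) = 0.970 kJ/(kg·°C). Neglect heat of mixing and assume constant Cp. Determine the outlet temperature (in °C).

T_out = 29.7 °C

No heat crosses the boundary, so H_out = H_in.
Σ ṁᵢCp,ᵢTᵢ = 1820×0.970×21.6 + 59.1×0.970×-52.4 + 775×0.970×55.0 = 76475
Σ ṁᵢCp,ᵢ = 1820×0.970 + 59.1×0.970 + 775×0.970 = 2574.5
T_out = 76475 / 2574.5 = 29.705 °C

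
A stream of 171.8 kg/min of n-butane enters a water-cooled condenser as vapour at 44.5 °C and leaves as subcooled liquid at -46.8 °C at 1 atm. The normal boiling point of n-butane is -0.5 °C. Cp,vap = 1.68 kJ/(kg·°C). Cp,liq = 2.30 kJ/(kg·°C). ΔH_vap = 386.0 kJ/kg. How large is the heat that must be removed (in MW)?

vapour 44.5→-0.5 °C: -75.6 kJ/kg
condensation at -0.5 °C: -386 kJ/kg
liquid -0.5→-46.8 °C: -106.49 kJ/kg
Δh = -75.6 + -386 + -106.49 = -568.09 kJ/kg
Q = ṁ·Δh = 171.8 kg/min × -568.09 kJ/kg = -97598 kJ/min
|Q| = 1626.6 kW = 1.6266 MW

Q_c = 1.63 MW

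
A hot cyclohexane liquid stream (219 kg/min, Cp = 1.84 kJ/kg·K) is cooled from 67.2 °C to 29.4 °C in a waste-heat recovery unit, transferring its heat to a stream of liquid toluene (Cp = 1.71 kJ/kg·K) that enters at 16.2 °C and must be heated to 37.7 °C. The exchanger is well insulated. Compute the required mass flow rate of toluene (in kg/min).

Heat released by hot stream: Q = 219 × 1.84 × (67.2 − 29.4) = 15232 kJ/min
Energy balance on cold side (adiabatic exchanger): Q = ṁ_c·Cp_c·(T_c,out − T_c,in)
ṁ_c = 15232 / [1.71 × (37.7 − 16.2)] = 414.3 kg/min

ṁ_c = 414 kg/min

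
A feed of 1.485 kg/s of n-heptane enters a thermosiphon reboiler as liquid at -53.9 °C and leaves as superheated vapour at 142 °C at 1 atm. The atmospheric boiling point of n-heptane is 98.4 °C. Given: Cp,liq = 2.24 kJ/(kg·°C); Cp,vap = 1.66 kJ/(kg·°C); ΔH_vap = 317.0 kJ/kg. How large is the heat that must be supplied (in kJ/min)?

Q = 65100 kJ/min

liquid -53.9→98.4 °C: 341.15 kJ/kg
vaporisation at 98.4 °C: 317 kJ/kg
vapour 98.4→142 °C: 72.376 kJ/kg
Δh = 341.15 + 317 + 72.376 = 730.53 kJ/kg
Q = ṁ·Δh = 1.485 kg/s × 730.53 kJ/kg = 1084.8 kJ/s
|Q| = 1084.8 kW = 65090 kJ/min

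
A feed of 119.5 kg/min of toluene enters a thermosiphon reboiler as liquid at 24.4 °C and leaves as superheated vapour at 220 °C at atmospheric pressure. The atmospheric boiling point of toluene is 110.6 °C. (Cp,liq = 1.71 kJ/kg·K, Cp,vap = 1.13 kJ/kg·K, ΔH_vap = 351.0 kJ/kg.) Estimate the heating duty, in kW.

liquid 24.4→110.6 °C: 147.4 kJ/kg
vaporisation at 110.6 °C: 351 kJ/kg
vapour 110.6→220 °C: 123.62 kJ/kg
Δh = 147.4 + 351 + 123.62 = 622.02 kJ/kg
Q = ṁ·Δh = 119.5 kg/min × 622.02 kJ/kg = 74332 kJ/min
|Q| = 1238.9 kW

Q = 1240 kW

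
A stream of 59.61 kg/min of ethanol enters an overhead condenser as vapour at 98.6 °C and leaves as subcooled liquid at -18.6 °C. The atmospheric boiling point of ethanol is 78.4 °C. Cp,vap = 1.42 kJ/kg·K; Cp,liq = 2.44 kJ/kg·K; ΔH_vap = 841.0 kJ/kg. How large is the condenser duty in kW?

Q_c = 1100 kW

vapour 98.6→78.4 °C: -28.684 kJ/kg
condensation at 78.4 °C: -841 kJ/kg
liquid 78.4→-18.6 °C: -236.68 kJ/kg
Δh = -28.684 + -841 + -236.68 = -1106.4 kJ/kg
Q = ṁ·Δh = 59.61 kg/min × -1106.4 kJ/kg = -65950 kJ/min
|Q| = 1099.2 kW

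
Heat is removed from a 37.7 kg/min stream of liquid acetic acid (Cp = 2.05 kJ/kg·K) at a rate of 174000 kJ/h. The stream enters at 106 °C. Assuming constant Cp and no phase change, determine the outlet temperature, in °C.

Q = 174000 kJ/h = 2900 kJ/min
ΔT = Q/(ṁ·Cp) = 2900/(37.7×2.05) = 37.523 K
T_out = 106 − 37.523 = 68.477 °C

T_out = 68.5 °C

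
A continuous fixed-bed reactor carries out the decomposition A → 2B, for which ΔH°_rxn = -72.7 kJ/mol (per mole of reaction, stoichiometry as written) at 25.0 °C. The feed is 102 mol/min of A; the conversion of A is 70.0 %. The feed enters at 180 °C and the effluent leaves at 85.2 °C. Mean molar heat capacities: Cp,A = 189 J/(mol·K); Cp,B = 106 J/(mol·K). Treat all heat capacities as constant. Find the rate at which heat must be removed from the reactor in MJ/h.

Extent of reaction ξ = 0.700 × 102 = 71.4 mol/min
Reaction term: ξ·ΔH°_rxn = 71.4 × -72.7 = -5190.8 kJ/min
Sensible, feed 180→25 °C: -2988.1 kJ/min
Outlet flows (mol/min): A 30.6, B 142.8
Sensible, products 25→85.2 °C: 1259.4 kJ/min
Q = ΔH = -6919.5 kJ/min = -115.32 kW
Heat removed = 415.17 MJ/h

Q_out = 415 MJ/h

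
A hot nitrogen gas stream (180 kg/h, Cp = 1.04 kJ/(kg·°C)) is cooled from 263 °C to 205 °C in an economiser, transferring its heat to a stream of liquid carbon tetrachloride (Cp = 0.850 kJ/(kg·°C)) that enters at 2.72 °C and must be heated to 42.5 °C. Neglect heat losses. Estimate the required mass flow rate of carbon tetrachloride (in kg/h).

Heat released by hot stream: Q = 180 × 1.04 × (263 − 205) = 10858 kJ/h
Energy balance on cold side (adiabatic exchanger): Q = ṁ_c·Cp_c·(T_c,out − T_c,in)
ṁ_c = 10858 / [0.850 × (42.5 − 2.72)] = 321.11 kg/h

ṁ_c = 321 kg/h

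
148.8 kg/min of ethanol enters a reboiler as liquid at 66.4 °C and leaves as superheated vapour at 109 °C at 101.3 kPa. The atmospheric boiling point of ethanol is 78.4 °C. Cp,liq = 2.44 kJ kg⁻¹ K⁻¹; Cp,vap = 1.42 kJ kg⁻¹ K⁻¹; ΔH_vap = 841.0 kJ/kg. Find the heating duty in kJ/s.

Q = 2270 kJ/s

liquid 66.4→78.4 °C: 29.28 kJ/kg
vaporisation at 78.4 °C: 841 kJ/kg
vapour 78.4→109 °C: 43.452 kJ/kg
Δh = 29.28 + 841 + 43.452 = 913.73 kJ/kg
Q = ṁ·Δh = 148.8 kg/min × 913.73 kJ/kg = 135960 kJ/min
|Q| = 2266.1 kW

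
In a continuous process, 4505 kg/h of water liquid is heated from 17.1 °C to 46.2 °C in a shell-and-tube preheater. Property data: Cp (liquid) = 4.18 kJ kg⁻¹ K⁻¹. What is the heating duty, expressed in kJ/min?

Q = 9130 kJ/min

Q = ṁ·Cp·ΔT = 4505 × 4.18 × (46.2 − 17.1) = 547980 kJ/h
Converting: 547980 / 3600 s = 152.22 kW
Heating duty = 9133 kJ/min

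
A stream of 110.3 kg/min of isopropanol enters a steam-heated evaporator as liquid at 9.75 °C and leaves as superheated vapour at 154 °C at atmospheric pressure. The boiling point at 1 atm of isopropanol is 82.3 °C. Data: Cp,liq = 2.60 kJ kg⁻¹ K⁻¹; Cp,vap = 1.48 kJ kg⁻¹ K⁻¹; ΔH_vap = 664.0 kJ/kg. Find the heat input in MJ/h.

Q = 6340 MJ/h

liquid 9.75→82.3 °C: 188.63 kJ/kg
vaporisation at 82.3 °C: 664 kJ/kg
vapour 82.3→154 °C: 106.12 kJ/kg
Δh = 188.63 + 664 + 106.12 = 958.75 kJ/kg
Q = ṁ·Δh = 110.3 kg/min × 958.75 kJ/kg = 105750 kJ/min
|Q| = 1762.5 kW = 6345 MJ/h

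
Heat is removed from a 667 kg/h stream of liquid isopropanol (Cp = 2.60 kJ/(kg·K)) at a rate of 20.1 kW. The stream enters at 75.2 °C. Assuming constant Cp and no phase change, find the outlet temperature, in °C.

T_out = 33.5 °C

Q = 20.1 kW = 72360 kJ/h
ΔT = Q/(ṁ·Cp) = 72360/(667×2.60) = 41.725 K
T_out = 75.2 − 41.725 = 33.475 °C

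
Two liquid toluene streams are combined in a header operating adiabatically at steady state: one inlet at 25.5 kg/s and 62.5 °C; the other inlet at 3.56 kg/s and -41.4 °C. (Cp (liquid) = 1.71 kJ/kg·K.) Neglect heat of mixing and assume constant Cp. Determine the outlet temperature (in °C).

T_out = 49.8 °C

Energy balance with Q = 0: Σ ṁᵢCp,ᵢ(T_out − Tᵢ) = 0
Σ ṁᵢCp,ᵢTᵢ = 25.5×1.71×62.5 + 3.56×1.71×-41.4 = 2473.3
Σ ṁᵢCp,ᵢ = 25.5×1.71 + 3.56×1.71 = 49.693
T_out = 2473.3 / 49.693 = 49.772 °C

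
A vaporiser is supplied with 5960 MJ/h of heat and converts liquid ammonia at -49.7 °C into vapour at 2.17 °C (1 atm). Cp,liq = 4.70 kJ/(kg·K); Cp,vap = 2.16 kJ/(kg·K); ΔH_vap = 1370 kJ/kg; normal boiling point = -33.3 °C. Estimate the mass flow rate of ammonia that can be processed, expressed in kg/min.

ṁ = 65.2 kg/min

Δh = 4.70×(-33.3−-49.7) + 1370 + 2.16×(2.17−-33.3) = 1523.7 kJ/kg
Q = 5960 MJ/h = 1655.6 kJ/s = 99333 kJ/min
ṁ = Q/Δh = 99333 / 1523.7 = 65.192 kg/min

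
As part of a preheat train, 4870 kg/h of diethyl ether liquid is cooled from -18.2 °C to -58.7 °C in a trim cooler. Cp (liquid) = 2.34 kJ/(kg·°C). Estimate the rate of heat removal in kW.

Q = ṁ·Cp·ΔT = 4870 × 2.34 × (-58.7 − -18.2) = -461530 kJ/h
Converting: 461530 / 3600 s = 128.2 kW

Q_c = 128 kW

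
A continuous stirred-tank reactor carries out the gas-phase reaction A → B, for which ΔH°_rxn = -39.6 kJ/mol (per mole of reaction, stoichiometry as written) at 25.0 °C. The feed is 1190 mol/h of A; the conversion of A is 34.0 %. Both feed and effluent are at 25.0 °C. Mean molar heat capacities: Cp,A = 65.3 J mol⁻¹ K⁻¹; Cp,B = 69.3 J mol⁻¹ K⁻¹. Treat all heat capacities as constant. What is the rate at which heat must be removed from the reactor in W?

Q_out = 4450 W

Extent of reaction ξ = 0.340 × 1190 = 404.6 mol/h
Reaction term: ξ·ΔH°_rxn = 404.6 × -39.6 = -16022 kJ/h
Q = ΔH = -16022 kJ/h = -4.4506 kW
Heat removed = 4450.6 W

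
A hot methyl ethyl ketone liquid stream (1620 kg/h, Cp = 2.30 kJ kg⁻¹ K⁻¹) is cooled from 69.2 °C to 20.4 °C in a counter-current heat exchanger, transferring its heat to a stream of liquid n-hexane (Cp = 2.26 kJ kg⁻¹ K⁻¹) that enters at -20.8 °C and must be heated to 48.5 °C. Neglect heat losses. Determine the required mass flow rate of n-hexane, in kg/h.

Heat released by hot stream: Q = 1620 × 2.30 × (69.2 − 20.4) = 181830 kJ/h
Energy balance on cold side (adiabatic exchanger): Q = ṁ_c·Cp_c·(T_c,out − T_c,in)
ṁ_c = 181830 / [2.26 × (48.5 − -20.8)] = 1161 kg/h

ṁ_c = 1160 kg/h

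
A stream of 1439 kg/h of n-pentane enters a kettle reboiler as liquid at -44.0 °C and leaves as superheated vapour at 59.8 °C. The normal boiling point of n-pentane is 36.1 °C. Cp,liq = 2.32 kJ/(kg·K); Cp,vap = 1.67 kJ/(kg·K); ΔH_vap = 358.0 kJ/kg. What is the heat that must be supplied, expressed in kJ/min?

liquid -44.0→36.1 °C: 185.83 kJ/kg
vaporisation at 36.1 °C: 358 kJ/kg
vapour 36.1→59.8 °C: 39.579 kJ/kg
Δh = 185.83 + 358 + 39.579 = 583.41 kJ/kg
Q = ṁ·Δh = 1439 kg/h × 583.41 kJ/kg = 839530 kJ/h
|Q| = 233.2 kW = 13992 kJ/min

Q = 14000 kJ/min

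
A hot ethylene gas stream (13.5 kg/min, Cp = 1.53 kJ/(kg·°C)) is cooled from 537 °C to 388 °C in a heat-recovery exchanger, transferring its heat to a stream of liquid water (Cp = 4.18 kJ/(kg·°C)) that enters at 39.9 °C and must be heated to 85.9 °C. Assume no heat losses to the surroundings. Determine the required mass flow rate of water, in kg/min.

ṁ_c = 16.0 kg/min

Heat released by hot stream: Q = 13.5 × 1.53 × (537 − 388) = 3077.6 kJ/min
Energy balance on cold side (adiabatic exchanger): Q = ṁ_c·Cp_c·(T_c,out − T_c,in)
ṁ_c = 3077.6 / [4.18 × (85.9 − 39.9)] = 16.006 kg/min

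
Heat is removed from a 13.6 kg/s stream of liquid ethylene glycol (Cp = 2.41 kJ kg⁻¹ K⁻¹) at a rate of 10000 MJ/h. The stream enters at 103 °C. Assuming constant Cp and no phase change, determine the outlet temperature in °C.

Q = 10000 MJ/h = 2777.8 kJ/s
ΔT = Q/(ṁ·Cp) = 2777.8/(13.6×2.41) = 84.75 K
T_out = 103 − 84.75 = 18.25 °C

T_out = 18.2 °C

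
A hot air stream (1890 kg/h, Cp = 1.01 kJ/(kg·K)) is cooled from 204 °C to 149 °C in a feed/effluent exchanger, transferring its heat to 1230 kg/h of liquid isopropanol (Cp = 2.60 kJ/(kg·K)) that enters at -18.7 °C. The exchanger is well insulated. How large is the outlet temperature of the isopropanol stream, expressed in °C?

Heat released by hot stream: Q = 1890 × 1.01 × (204 − 149) = 104990 kJ/h
Energy balance on cold side (adiabatic exchanger): Q = ṁ_c·Cp_c·(T_c,out − T_c,in)
T_c,out = -18.7 + 104990/(1230 × 2.60) = 14.13 °C

T_c,out = 14.1 °C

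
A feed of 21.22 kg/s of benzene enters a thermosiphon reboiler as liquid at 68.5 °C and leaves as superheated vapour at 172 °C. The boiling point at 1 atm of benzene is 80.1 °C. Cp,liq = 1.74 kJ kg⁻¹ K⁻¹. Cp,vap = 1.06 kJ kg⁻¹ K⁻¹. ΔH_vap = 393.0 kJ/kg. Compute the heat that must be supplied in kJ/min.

liquid 68.5→80.1 °C: 20.184 kJ/kg
vaporisation at 80.1 °C: 393 kJ/kg
vapour 80.1→172 °C: 97.414 kJ/kg
Δh = 20.184 + 393 + 97.414 = 510.6 kJ/kg
Q = ṁ·Δh = 21.22 kg/s × 510.6 kJ/kg = 10835 kJ/s
|Q| = 10835 kW = 650090 kJ/min

Q = 650000 kJ/min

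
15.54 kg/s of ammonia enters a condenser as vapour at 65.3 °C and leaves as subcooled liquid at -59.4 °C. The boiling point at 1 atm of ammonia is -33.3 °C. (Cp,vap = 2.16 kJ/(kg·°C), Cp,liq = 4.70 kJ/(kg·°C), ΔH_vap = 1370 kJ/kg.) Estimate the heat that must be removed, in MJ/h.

vapour 65.3→-33.3 °C: -212.98 kJ/kg
condensation at -33.3 °C: -1370 kJ/kg
liquid -33.3→-59.4 °C: -122.67 kJ/kg
Δh = -212.98 + -1370 + -122.67 = -1705.6 kJ/kg
Q = ṁ·Δh = 15.54 kg/s × -1705.6 kJ/kg = -26506 kJ/s
|Q| = 26506 kW = 95421 MJ/h

Q_c = 95400 MJ/h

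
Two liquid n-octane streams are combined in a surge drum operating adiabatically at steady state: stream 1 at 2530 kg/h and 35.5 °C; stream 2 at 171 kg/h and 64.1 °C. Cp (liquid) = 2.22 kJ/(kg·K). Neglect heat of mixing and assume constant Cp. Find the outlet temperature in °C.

Adiabatic, steady state ⇒ Σ ṁᵢCp,ᵢ(T_out − Tᵢ) = 0
Σ ṁᵢCp,ᵢTᵢ = 2530×2.22×35.5 + 171×2.22×64.1 = 223720
Σ ṁᵢCp,ᵢ = 2530×2.22 + 171×2.22 = 5996.2
T_out = 223720 / 5996.2 = 37.311 °C

T_out = 37.3 °C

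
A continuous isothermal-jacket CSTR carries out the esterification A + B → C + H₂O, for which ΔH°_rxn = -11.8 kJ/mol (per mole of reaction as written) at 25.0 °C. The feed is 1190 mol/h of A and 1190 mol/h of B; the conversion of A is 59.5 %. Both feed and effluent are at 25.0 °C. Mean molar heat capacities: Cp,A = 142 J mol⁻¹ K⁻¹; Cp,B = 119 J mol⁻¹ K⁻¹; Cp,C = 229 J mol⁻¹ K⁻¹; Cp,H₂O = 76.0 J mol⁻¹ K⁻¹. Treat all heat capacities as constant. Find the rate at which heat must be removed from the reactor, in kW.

Q_out = 2.32 kW

Extent of reaction ξ = 0.595 × 1190 = 708.05 mol/h
Reaction term: ξ·ΔH°_rxn = 708.05 × -11.8 = -8355 kJ/h
Q = ΔH = -8355 kJ/h = -2.3208 kW
Heat removed = 2.3208 kW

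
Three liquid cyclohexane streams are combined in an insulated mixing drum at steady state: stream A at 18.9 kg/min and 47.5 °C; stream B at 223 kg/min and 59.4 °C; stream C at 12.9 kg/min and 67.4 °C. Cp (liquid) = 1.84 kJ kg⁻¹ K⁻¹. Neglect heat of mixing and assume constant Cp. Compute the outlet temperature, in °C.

No heat crosses the boundary, so H_out = H_in.
T_out = Σ ṁᵢCp,ᵢTᵢ / Σ ṁᵢCp,ᵢ
      = 27625 / 468.83 = 58.922 °C

T_out = 58.9 °C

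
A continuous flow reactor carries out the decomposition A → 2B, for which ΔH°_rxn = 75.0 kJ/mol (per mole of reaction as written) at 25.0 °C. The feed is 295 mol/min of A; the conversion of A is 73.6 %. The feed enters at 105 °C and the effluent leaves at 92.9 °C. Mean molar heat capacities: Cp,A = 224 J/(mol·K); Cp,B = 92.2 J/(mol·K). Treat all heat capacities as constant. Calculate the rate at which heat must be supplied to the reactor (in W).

Extent of reaction ξ = 0.736 × 295 = 217.12 mol/min
Reaction term: ξ·ΔH°_rxn = 217.12 × 75.0 = 16284 kJ/min
Sensible, feed 105→25 °C: -5286.4 kJ/min
Outlet flows (mol/min): A 77.88, B 434.24
Sensible, products 25→92.9 °C: 3903 kJ/min
Q = ΔH = 14901 kJ/min = 248.34 kW
Heat supplied = 248340 W

Q_in = 248000 W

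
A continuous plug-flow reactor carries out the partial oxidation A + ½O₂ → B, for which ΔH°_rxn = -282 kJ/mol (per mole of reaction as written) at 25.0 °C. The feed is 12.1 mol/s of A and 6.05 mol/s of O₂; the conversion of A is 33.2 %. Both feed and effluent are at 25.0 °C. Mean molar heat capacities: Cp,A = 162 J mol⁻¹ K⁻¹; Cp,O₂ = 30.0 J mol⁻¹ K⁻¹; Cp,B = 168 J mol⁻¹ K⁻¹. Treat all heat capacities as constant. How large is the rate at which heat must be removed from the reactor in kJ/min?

Extent of reaction ξ = 0.332 × 12.1 = 4.0172 mol/s
Reaction term: ξ·ΔH°_rxn = 4.0172 × -282 = -1132.9 kJ/s
Q = ΔH = -1132.9 kJ/s = -1132.9 kW
Heat removed = 67971 kJ/min

Q_out = 68000 kJ/min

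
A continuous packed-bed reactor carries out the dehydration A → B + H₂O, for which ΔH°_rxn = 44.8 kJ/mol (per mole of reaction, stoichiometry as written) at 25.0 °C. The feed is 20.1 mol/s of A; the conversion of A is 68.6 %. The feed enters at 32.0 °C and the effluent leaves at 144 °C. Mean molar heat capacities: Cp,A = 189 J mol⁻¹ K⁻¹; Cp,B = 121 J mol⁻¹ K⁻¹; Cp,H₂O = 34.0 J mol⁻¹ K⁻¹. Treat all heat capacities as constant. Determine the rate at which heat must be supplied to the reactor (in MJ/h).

Extent of reaction ξ = 0.686 × 20.1 = 13.789 mol/s
Reaction term: ξ·ΔH°_rxn = 13.789 × 44.8 = 617.73 kJ/s
Sensible, feed 32.0→25 °C: -26.592 kJ/s
Outlet flows (mol/s): A 6.3114, B 13.789, H₂O 13.789
Sensible, products 25→144 °C: 396.28 kJ/s
Q = ΔH = 987.42 kJ/s = 987.42 kW
Heat supplied = 3554.7 MJ/h

Q_in = 3550 MJ/h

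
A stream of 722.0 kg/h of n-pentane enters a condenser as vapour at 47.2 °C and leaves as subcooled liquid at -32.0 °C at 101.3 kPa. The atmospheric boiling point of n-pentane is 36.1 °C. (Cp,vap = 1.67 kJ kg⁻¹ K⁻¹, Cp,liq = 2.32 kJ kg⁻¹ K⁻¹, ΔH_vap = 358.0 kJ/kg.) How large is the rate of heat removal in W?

Q_c = 107000 W

vapour 47.2→36.1 °C: -18.537 kJ/kg
condensation at 36.1 °C: -358 kJ/kg
liquid 36.1→-32.0 °C: -157.99 kJ/kg
Δh = -18.537 + -358 + -157.99 = -534.53 kJ/kg
Q = ṁ·Δh = 722.0 kg/h × -534.53 kJ/kg = -385930 kJ/h
|Q| = 107.2 kW = 107200 W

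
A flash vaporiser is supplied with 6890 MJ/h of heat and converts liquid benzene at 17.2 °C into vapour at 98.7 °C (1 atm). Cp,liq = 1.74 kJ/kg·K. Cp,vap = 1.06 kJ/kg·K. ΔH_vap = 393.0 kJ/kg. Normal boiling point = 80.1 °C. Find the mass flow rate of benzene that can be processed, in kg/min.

Δh = 1.74×(80.1−17.2) + 393.0 + 1.06×(98.7−80.1) = 522.16 kJ/kg
Q = 6890 MJ/h = 1913.9 kJ/s = 114830 kJ/min
ṁ = Q/Δh = 114830 / 522.16 = 219.92 kg/min

ṁ = 220 kg/min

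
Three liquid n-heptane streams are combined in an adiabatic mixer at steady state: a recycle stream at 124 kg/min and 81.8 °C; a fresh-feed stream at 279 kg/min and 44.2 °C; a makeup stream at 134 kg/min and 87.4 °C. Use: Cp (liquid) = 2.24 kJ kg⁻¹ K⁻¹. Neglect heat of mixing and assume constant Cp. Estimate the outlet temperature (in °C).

T_out = 63.7 °C

Adiabatic, steady state ⇒ Σ ṁᵢCp,ᵢ(T_out − Tᵢ) = 0
Σ ṁᵢCp,ᵢTᵢ = 124×2.24×81.8 + 279×2.24×44.2 + 134×2.24×87.4 = 76578
Σ ṁᵢCp,ᵢ = 124×2.24 + 279×2.24 + 134×2.24 = 1202.9
T_out = 76578 / 1202.9 = 63.662 °C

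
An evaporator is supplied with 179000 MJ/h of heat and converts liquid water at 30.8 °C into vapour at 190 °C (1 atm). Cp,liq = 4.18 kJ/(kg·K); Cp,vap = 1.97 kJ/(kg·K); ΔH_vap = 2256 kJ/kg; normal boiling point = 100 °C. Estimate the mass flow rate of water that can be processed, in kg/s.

Δh = 4.18×(100−30.8) + 2256 + 1.97×(190−100) = 2722.6 kJ/kg
Q = 179000 MJ/h = 49722 kJ/s = 49722 kJ/s
ṁ = Q/Δh = 49722 / 2722.6 = 18.263 kg/s

ṁ = 18.3 kg/s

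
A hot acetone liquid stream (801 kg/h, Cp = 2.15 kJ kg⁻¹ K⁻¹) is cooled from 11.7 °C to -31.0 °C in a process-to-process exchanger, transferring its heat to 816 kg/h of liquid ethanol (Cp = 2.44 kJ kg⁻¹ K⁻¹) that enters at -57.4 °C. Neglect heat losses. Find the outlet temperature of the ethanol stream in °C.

T_c,out = -20.5 °C

Heat released by hot stream: Q = 801 × 2.15 × (11.7 − -31.0) = 73536 kJ/h
Energy balance on cold side (adiabatic exchanger): Q = ṁ_c·Cp_c·(T_c,out − T_c,in)
T_c,out = -57.4 + 73536/(816 × 2.44) = -20.467 °C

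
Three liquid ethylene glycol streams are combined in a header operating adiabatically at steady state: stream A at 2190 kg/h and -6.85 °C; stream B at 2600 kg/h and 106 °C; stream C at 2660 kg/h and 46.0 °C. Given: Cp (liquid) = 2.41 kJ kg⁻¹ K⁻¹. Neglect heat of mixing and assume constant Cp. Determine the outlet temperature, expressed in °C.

Energy balance with Q = 0: Σ ṁᵢCp,ᵢ(T_out − Tᵢ) = 0
Σ ṁᵢCp,ᵢTᵢ = 2190×2.41×-6.85 + 2600×2.41×106 + 2660×2.41×46.0 = 922930
Σ ṁᵢCp,ᵢ = 2190×2.41 + 2600×2.41 + 2660×2.41 = 17954
T_out = 922930 / 17954 = 51.404 °C

T_out = 51.4 °C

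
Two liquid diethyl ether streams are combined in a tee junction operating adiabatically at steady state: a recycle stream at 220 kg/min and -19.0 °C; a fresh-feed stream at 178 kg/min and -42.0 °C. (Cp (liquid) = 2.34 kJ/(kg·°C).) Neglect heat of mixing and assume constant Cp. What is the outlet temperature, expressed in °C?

Adiabatic, steady state ⇒ Σ ṁᵢCp,ᵢ(T_out − Tᵢ) = 0
Σ ṁᵢCp,ᵢTᵢ = 220×2.34×-19.0 + 178×2.34×-42.0 = -27275
Σ ṁᵢCp,ᵢ = 220×2.34 + 178×2.34 = 931.32
T_out = -27275 / 931.32 = -29.286 °C

T_out = -29.3 °C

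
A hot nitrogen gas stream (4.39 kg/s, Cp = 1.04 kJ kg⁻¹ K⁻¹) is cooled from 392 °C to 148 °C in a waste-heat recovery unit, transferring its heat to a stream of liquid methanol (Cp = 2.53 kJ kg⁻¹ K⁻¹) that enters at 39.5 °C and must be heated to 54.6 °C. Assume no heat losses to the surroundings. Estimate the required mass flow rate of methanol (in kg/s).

Heat released by hot stream: Q = 4.39 × 1.04 × (392 − 148) = 1114 kJ/s
Energy balance on cold side (adiabatic exchanger): Q = ṁ_c·Cp_c·(T_c,out − T_c,in)
ṁ_c = 1114 / [2.53 × (54.6 − 39.5)] = 29.16 kg/s

ṁ_c = 29.2 kg/s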